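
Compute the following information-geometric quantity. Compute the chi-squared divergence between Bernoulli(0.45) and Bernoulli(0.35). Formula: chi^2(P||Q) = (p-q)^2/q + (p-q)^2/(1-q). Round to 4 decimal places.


Chi-squared divergence between Bernoulli distributions:
chi^2 = (p-q)^2/q + (p-q)^2/(1-q).
p = 0.45, q = 0.35, p-q = 0.1.
(p-q)^2 = 0.01.
term1 = 0.01/0.35 = 0.028571.
term2 = 0.01/0.65 = 0.015385.
chi^2 = 0.028571 + 0.015385 = 0.0440

0.0440


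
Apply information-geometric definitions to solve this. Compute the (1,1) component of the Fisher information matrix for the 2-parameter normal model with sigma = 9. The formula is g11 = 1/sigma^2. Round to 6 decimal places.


For the 2-parameter normal family, the Fisher metric has:
  g11 = 1/sigma^2, g22 = 2/sigma^2.
sigma = 9, sigma^2 = 81.
g11 = 0.012346

0.012346


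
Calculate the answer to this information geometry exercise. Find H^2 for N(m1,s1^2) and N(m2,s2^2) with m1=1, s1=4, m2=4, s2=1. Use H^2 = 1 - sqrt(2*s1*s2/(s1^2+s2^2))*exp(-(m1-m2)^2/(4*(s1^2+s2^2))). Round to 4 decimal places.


Squared Hellinger distance for Gaussians:
H^2 = 1 - sqrt(2*s1*s2/(s1^2+s2^2)) * exp(-(m1-m2)^2/(4*(s1^2+s2^2))).
s1^2 = 16, s2^2 = 1, s1^2+s2^2 = 17.
sqrt(2*4*1/(17)) = 0.685994.
(m1-m2)^2 = (-3)^2 = 9.
exp(-9/(4*17)) = exp(-0.132353) = 0.876032.
H^2 = 1 - 0.685994*0.876032 = 0.3990

0.3990


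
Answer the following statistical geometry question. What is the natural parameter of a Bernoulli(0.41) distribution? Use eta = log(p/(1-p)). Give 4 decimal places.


Natural parameter for Bernoulli: eta = log(p/(1-p)).
p = 0.41, 1-p = 0.59.
p/(1-p) = 0.694915.
eta = log(0.694915) = -0.3640

-0.3640


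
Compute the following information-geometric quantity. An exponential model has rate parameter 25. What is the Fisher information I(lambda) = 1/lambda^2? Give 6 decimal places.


Fisher information for exponential: I(lambda) = 1/lambda^2.
lambda = 25, lambda^2 = 625.
I = 1/625 = 0.001600

0.001600


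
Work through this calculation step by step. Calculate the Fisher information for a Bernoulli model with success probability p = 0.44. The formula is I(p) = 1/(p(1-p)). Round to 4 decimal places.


For Bernoulli(p), Fisher information is I(p) = 1/(p*(1-p)).
p = 0.44, 1-p = 0.56.
p*(1-p) = 0.2464.
I(p) = 1/0.2464 = 4.0584

4.0584


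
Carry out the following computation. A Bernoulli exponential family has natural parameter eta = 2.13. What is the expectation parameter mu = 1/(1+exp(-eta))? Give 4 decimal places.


Dual coordinate (expectation parameter) for Bernoulli:
mu = 1/(1+exp(-eta)).
eta = 2.13.
exp(-eta) = exp(-2.13) = 0.118837.
mu = 1/(1+0.118837) = 0.8938

0.8938


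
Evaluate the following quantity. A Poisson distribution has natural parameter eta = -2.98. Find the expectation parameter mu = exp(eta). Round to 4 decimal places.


Expectation parameter for Poisson exponential family:
mu = exp(eta).
eta = -2.98.
mu = exp(-2.98) = 0.0508

0.0508


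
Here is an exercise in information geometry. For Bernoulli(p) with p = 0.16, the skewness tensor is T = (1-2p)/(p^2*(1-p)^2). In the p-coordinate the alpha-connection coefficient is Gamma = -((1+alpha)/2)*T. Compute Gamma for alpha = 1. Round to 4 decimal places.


Skewness (Amari-Chentsov) tensor: T = (1-2p)/(p^2*(1-p)^2).
p = 0.16, 1-2p = 0.68, p^2 = 0.0256, (1-p)^2 = 0.7056.
T = 0.68/(0.0256 * 0.7056) = 37.645266.
In the p-coordinate, Gamma^(alpha) = Gamma^(0) - (alpha/2)*T with Gamma^(0) = (1/2)*g'(p) = -T/2,
so Gamma^(alpha) = -((1+alpha)/2)*T.
alpha = 1, -(1+alpha)/2 = -1.0.
Gamma = -1.0 * 37.645266 = -37.6453

-37.6453


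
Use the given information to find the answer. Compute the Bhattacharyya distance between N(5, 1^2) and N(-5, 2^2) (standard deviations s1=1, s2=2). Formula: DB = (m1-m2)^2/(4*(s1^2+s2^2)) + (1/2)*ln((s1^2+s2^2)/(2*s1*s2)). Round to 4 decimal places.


Bhattacharyya distance between two Gaussians:
DB = (m1-m2)^2/(4*(s1^2+s2^2)) + (1/2)*ln((s1^2+s2^2)/(2*s1*s2)).
(m1-m2)^2 = (10)^2 = 100.
s1^2+s2^2 = 1 + 4 = 5.
term1 = 100/20 = 5.0.
term2 = 0.5*ln(5/4.0) = 0.111572.
DB = 5.0 + 0.111572 = 5.1116

5.1116


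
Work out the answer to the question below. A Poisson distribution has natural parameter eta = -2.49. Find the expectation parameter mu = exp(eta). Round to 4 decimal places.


Expectation parameter for Poisson exponential family:
mu = exp(eta).
eta = -2.49.
mu = exp(-2.49) = 0.0829

0.0829


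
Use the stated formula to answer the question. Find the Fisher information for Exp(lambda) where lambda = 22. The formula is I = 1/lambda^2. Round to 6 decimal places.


Fisher information for exponential: I(lambda) = 1/lambda^2.
lambda = 22, lambda^2 = 484.
I = 1/484 = 0.002066

0.002066


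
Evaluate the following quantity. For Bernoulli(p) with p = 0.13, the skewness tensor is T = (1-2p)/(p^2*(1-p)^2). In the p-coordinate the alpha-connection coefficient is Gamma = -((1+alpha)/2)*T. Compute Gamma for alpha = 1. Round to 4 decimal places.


Skewness (Amari-Chentsov) tensor: T = (1-2p)/(p^2*(1-p)^2).
p = 0.13, 1-2p = 0.74, p^2 = 0.0169, (1-p)^2 = 0.7569.
T = 0.74/(0.0169 * 0.7569) = 57.850419.
In the p-coordinate, Gamma^(alpha) = Gamma^(0) - (alpha/2)*T with Gamma^(0) = (1/2)*g'(p) = -T/2,
so Gamma^(alpha) = -((1+alpha)/2)*T.
alpha = 1, -(1+alpha)/2 = -1.0.
Gamma = -1.0 * 57.850419 = -57.8504

-57.8504


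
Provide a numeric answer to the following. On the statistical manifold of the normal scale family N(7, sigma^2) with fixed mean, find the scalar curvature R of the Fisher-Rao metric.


This family has a single free parameter, so its statistical manifold
is 1-dimensional. The Riemann curvature tensor of any 1-dimensional
Riemannian manifold vanishes identically, so R = 0.

0


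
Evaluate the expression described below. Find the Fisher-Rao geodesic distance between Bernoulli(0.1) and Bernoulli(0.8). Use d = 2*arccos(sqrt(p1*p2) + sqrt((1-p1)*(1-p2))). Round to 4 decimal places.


Geodesic distance on Bernoulli manifold:
d(p1,p2) = 2*arccos(sqrt(p1*p2) + sqrt((1-p1)*(1-p2))).
sqrt(p1*p2) = sqrt(0.1*0.8) = 0.282843.
sqrt((1-p1)*(1-p2)) = sqrt(0.9*0.2) = 0.424264.
arg = 0.282843 + 0.424264 = 0.707107.
d = 2*arccos(0.707107) = 1.5708

1.5708


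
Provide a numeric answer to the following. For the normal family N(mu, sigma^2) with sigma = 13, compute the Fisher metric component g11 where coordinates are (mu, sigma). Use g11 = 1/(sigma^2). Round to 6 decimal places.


For the 2-parameter normal family, the Fisher metric has:
  g11 = 1/sigma^2, g22 = 2/sigma^2.
sigma = 13, sigma^2 = 169.
g11 = 0.005917

0.005917


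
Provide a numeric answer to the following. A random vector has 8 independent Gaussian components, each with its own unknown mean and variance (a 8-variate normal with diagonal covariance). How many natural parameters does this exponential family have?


Exponential family dimension calculation:
Each univariate normal has two natural parameters (mu/sigma^2 and -1/(2 sigma^2)).
With 8 independent components, dim = 2 * 8 = 16.

16


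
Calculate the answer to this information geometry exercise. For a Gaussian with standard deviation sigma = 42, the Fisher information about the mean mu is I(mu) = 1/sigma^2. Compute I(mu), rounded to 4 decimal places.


The Fisher information for the mean of a normal distribution is I(mu) = 1/sigma^2.
sigma = 42, so sigma^2 = 1764.
I(mu) = 1/1764 = 0.0006

0.0006


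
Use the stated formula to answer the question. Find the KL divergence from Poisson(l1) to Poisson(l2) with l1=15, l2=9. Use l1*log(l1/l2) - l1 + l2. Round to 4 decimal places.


KL divergence for Poisson:
KL = l1*log(l1/l2) - l1 + l2.
l1 = 15, l2 = 9.
log(15/9) = 0.510826.
l1*log(l1/l2) = 15 * 0.510826 = 7.662384.
KL = 7.662384 - 15 + 9 = 1.6624

1.6624


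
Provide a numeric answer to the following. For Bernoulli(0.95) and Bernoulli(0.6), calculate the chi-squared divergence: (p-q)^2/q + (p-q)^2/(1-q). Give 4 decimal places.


Chi-squared divergence between Bernoulli distributions:
chi^2 = (p-q)^2/q + (p-q)^2/(1-q).
p = 0.95, q = 0.6, p-q = 0.35.
(p-q)^2 = 0.1225.
term1 = 0.1225/0.6 = 0.204167.
term2 = 0.1225/0.4 = 0.30625.
chi^2 = 0.204167 + 0.30625 = 0.5104

0.5104


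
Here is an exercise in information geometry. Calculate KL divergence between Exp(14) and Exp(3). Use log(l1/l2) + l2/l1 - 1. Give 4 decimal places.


KL divergence for exponential family:
KL = log(l1/l2) + l2/l1 - 1.
log(14/3) = 1.540445.
3/14 = 0.214286.
KL = 1.540445 + 0.214286 - 1 = 0.7547

0.7547


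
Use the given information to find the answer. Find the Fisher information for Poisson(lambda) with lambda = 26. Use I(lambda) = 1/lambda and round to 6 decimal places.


Fisher information for Poisson: I(lambda) = 1/lambda.
lambda = 26.
I(lambda) = 1/26 = 0.038462

0.038462


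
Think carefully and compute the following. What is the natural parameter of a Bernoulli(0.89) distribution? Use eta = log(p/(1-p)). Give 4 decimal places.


Natural parameter for Bernoulli: eta = log(p/(1-p)).
p = 0.89, 1-p = 0.11.
p/(1-p) = 8.090909.
eta = log(8.090909) = 2.0907

2.0907


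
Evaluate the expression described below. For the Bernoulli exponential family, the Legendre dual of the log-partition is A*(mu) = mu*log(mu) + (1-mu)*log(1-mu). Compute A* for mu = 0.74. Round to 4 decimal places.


Legendre transform for Bernoulli:
A*(mu) = mu*log(mu) + (1-mu)*log(1-mu).
mu = 0.74, 1-mu = 0.26.
mu*log(mu) = 0.74*log(0.74) = -0.222818.
(1-mu)*log(1-mu) = 0.26*log(0.26) = -0.350239.
A* = -0.222818 + -0.350239 = -0.5731

-0.5731


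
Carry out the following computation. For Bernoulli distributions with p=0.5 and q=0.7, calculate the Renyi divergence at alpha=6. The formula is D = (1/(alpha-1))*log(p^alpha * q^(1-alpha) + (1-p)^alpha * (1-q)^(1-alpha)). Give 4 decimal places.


Renyi divergence of order alpha between Bernoulli distributions:
D = (1/(alpha-1))*log(p^alpha * q^(1-alpha) + (1-p)^alpha * (1-q)^(1-alpha)).
alpha = 6, p = 0.5, q = 0.7.
p^alpha * q^(1-alpha) = 0.5^6 * 0.7^-5 = 0.092967.
(1-p)^alpha * (1-q)^(1-alpha) = 0.5^6 * 0.3^-5 = 6.430041.
sum = 0.092967 + 6.430041 = 6.523008.
D = (1/5)*log(6.523008) = 0.3751

0.3751


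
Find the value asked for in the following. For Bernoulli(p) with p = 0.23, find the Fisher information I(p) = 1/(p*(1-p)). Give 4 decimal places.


For Bernoulli(p), Fisher information is I(p) = 1/(p*(1-p)).
p = 0.23, 1-p = 0.77.
p*(1-p) = 0.1771.
I(p) = 1/0.1771 = 5.6465

5.6465


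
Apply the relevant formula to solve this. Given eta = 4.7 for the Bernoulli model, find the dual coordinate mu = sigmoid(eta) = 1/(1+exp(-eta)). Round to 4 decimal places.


Dual coordinate (expectation parameter) for Bernoulli:
mu = 1/(1+exp(-eta)).
eta = 4.7.
exp(-eta) = exp(-4.7) = 0.009095.
mu = 1/(1+0.009095) = 0.9910

0.9910


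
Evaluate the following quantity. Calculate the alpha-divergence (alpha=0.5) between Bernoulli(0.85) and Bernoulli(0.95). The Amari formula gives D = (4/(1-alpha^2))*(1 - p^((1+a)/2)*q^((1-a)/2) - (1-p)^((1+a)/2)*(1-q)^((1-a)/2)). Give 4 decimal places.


Amari alpha-divergence:
D = (4/(1-alpha^2))*(1 - p^((1+a)/2)*q^((1-a)/2) - (1-p)^((1+a)/2)*(1-q)^((1-a)/2)).
alpha = 0.5, p = 0.85, q = 0.95.
e1 = (1+alpha)/2 = 0.75, e2 = (1-alpha)/2 = 0.25.
t1 = p^e1 * q^e2 = 0.85^0.75 * 0.95^0.25 = 0.873967.
t2 = (1-p)^e1 * (1-q)^e2 = 0.15^0.75 * 0.05^0.25 = 0.113975.
4/(1-alpha^2) = 5.333333.
D = 5.333333*(1 - 0.873967 - 0.113975) = 0.0643

0.0643


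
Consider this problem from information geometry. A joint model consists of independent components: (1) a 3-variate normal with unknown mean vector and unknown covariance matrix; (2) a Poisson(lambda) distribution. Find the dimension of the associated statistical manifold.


The dimension of a statistical manifold equals the number of free
(independent) real parameters of the model. For a product of independent
blocks the parameter counts add.
- 3-variate normal: 3 (mean) + 3*4/2 = 6 (symmetric covariance) = 9.
- Poisson (lambda): 1.
Total = 9 + 1 = 10.
Dimension = 10

10


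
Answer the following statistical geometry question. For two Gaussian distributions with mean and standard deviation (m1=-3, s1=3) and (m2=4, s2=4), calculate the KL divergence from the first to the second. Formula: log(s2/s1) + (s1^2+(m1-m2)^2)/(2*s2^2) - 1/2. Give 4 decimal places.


KL divergence between normal distributions:
KL = log(s2/s1) + (s1^2 + (m1-m2)^2)/(2*s2^2) - 1/2.
log(4/3) = 0.287682.
(3^2 + (-3-4)^2)/(2*4^2) = (9 + 49)/32 = 1.8125.
KL = 0.287682 + 1.8125 - 0.5 = 1.6002

1.6002


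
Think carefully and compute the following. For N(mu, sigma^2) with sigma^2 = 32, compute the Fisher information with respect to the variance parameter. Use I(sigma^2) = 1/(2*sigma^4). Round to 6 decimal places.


Fisher information for variance: I(sigma^2) = 1/(2*sigma^4).
sigma^2 = 32, so sigma^4 = 1024.
I = 1/(2*1024) = 1/2048 = 0.000488

0.000488


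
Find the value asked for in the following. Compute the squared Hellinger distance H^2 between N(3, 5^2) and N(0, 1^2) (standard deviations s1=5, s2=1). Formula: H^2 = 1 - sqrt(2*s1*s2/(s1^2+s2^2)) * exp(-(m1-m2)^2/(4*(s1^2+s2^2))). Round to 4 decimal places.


Squared Hellinger distance for Gaussians:
H^2 = 1 - sqrt(2*s1*s2/(s1^2+s2^2)) * exp(-(m1-m2)^2/(4*(s1^2+s2^2))).
s1^2 = 25, s2^2 = 1, s1^2+s2^2 = 26.
sqrt(2*5*1/(26)) = 0.620174.
(m1-m2)^2 = (3)^2 = 9.
exp(-9/(4*26)) = exp(-0.086538) = 0.9171.
H^2 = 1 - 0.620174*0.9171 = 0.4312

0.4312


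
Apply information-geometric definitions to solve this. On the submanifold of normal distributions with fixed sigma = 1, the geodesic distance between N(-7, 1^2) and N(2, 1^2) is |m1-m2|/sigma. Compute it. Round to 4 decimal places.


On the fixed-variance normal subfamily, geodesic distance = |m1-m2|/sigma.
|-7 - 2| = 9.
sigma = 1.
d = 9/1 = 9.0000

9.0000


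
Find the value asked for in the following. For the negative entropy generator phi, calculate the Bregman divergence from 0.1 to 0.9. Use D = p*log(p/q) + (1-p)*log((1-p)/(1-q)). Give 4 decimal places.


Bregman divergence with negative entropy generator:
D = p*log(p/q) + (1-p)*log((1-p)/(1-q)).
p = 0.1, q = 0.9.
p*log(p/q) = 0.1*log(0.1/0.9) = -0.219722.
(1-p)*log((1-p)/(1-q)) = 0.9*log(0.9/0.1) = 1.977502.
D = -0.219722 + 1.977502 = 1.7578

1.7578


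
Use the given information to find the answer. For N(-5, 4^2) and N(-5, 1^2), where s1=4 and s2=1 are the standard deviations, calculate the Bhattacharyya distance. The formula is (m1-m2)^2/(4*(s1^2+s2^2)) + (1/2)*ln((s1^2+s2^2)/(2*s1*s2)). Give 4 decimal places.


Bhattacharyya distance between two Gaussians:
DB = (m1-m2)^2/(4*(s1^2+s2^2)) + (1/2)*ln((s1^2+s2^2)/(2*s1*s2)).
(m1-m2)^2 = (0)^2 = 0.
s1^2+s2^2 = 16 + 1 = 17.
term1 = 0/68 = 0.0.
term2 = 0.5*ln(17/8.0) = 0.376886.
DB = 0.0 + 0.376886 = 0.3769

0.3769


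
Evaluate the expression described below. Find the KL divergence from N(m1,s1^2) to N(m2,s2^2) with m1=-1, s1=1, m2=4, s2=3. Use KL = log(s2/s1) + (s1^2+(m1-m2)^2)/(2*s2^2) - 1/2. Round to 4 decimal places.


KL divergence between normal distributions:
KL = log(s2/s1) + (s1^2 + (m1-m2)^2)/(2*s2^2) - 1/2.
log(3/1) = 1.098612.
(1^2 + (-1-4)^2)/(2*3^2) = (1 + 25)/18 = 1.444444.
KL = 1.098612 + 1.444444 - 0.5 = 2.0431

2.0431


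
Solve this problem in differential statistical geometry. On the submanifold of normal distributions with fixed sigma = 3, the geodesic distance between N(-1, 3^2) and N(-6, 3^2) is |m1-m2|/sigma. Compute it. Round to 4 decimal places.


On the fixed-variance normal subfamily, geodesic distance = |m1-m2|/sigma.
|-1 - -6| = 5.
sigma = 3.
d = 5/3 = 1.6667

1.6667


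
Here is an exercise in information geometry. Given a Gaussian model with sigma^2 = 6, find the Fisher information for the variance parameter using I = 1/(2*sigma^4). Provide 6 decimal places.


Fisher information for variance: I(sigma^2) = 1/(2*sigma^4).
sigma^2 = 6, so sigma^4 = 36.
I = 1/(2*36) = 1/72 = 0.013889

0.013889


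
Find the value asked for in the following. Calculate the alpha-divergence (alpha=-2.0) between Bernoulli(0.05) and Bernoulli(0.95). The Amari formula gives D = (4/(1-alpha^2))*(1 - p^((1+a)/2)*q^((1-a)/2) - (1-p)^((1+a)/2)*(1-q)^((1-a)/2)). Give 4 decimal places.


Amari alpha-divergence:
D = (4/(1-alpha^2))*(1 - p^((1+a)/2)*q^((1-a)/2) - (1-p)^((1+a)/2)*(1-q)^((1-a)/2)).
alpha = -2.0, p = 0.05, q = 0.95.
e1 = (1+alpha)/2 = -0.5, e2 = (1-alpha)/2 = 1.5.
t1 = p^e1 * q^e2 = 0.05^-0.5 * 0.95^1.5 = 4.140954.
t2 = (1-p)^e1 * (1-q)^e2 = 0.95^-0.5 * 0.05^1.5 = 0.011471.
4/(1-alpha^2) = -1.333333.
D = -1.333333*(1 - 4.140954 - 0.011471) = 4.2032

4.2032


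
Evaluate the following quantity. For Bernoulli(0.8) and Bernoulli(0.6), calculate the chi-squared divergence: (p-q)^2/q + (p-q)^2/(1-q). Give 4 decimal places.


Chi-squared divergence between Bernoulli distributions:
chi^2 = (p-q)^2/q + (p-q)^2/(1-q).
p = 0.8, q = 0.6, p-q = 0.2.
(p-q)^2 = 0.04.
term1 = 0.04/0.6 = 0.066667.
term2 = 0.04/0.4 = 0.1.
chi^2 = 0.066667 + 0.1 = 0.1667

0.1667


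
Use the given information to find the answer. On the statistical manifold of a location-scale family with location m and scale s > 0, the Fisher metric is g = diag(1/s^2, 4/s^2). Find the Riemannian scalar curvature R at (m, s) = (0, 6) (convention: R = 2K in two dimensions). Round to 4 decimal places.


The metric has the form g = (A dm^2 + B ds^2)/s^2 with A = 1, B = 4.
Substitute u = sqrt(A/B)*m: g = B*(du^2 + ds^2)/s^2, i.e. B times the
Poincare upper half-plane metric, which has constant Gaussian curvature -1.
Scaling a 2D metric by a constant c divides the Gaussian curvature by c,
so K = -1/B = -1/(4) = -0.2500 everywhere (the point (m, s) = (0, 6) is irrelevant:
the curvature is constant).
Scalar curvature in dimension 2: R = 2K = -2/(4) = -0.5000.

-0.5000


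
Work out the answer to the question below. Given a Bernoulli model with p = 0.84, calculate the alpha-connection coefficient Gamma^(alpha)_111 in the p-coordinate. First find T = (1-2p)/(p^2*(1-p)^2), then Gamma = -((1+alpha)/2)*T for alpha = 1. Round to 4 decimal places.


Skewness (Amari-Chentsov) tensor: T = (1-2p)/(p^2*(1-p)^2).
p = 0.84, 1-2p = -0.68, p^2 = 0.7056, (1-p)^2 = 0.0256.
T = -0.68/(0.7056 * 0.0256) = -37.645266.
In the p-coordinate, Gamma^(alpha) = Gamma^(0) - (alpha/2)*T with Gamma^(0) = (1/2)*g'(p) = -T/2,
so Gamma^(alpha) = -((1+alpha)/2)*T.
alpha = 1, -(1+alpha)/2 = -1.0.
Gamma = -1.0 * -37.645266 = 37.6453

37.6453


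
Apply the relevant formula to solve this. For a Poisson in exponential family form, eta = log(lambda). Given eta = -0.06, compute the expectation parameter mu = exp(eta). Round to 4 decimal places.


Expectation parameter for Poisson exponential family:
mu = exp(eta).
eta = -0.06.
mu = exp(-0.06) = 0.9418

0.9418


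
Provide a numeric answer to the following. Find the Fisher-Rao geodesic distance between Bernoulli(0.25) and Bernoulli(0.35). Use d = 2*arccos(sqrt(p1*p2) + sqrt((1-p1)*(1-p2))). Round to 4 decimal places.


Geodesic distance on Bernoulli manifold:
d(p1,p2) = 2*arccos(sqrt(p1*p2) + sqrt((1-p1)*(1-p2))).
sqrt(p1*p2) = sqrt(0.25*0.35) = 0.295804.
sqrt((1-p1)*(1-p2)) = sqrt(0.75*0.65) = 0.698212.
arg = 0.295804 + 0.698212 = 0.994016.
d = 2*arccos(0.994016) = 0.2189

0.2189


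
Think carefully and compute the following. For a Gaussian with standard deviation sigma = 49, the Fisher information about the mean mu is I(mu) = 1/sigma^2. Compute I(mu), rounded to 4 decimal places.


The Fisher information for the mean of a normal distribution is I(mu) = 1/sigma^2.
sigma = 49, so sigma^2 = 2401.
I(mu) = 1/2401 = 0.0004

0.0004


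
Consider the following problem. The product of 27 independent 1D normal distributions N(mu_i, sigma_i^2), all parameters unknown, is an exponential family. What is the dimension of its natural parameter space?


Exponential family dimension calculation:
Each univariate normal has two natural parameters (mu/sigma^2 and -1/(2 sigma^2)).
With 27 independent components, dim = 2 * 27 = 54.

54


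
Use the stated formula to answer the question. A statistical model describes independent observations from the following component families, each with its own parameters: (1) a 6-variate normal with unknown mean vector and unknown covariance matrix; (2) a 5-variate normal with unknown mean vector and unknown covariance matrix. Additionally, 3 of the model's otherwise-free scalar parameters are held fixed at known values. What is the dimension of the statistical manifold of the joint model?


The dimension of a statistical manifold equals the number of free
(independent) real parameters of the model. For a product of independent
blocks the parameter counts add.
- 6-variate normal: 6 (mean) + 6*7/2 = 21 (symmetric covariance) = 27.
- 5-variate normal: 5 (mean) + 5*6/2 = 15 (symmetric covariance) = 20.
Total = 27 + 20 = 47.
3 parameter(s) fixed at known values: 47 - 3 = 44.
Dimension = 44

44


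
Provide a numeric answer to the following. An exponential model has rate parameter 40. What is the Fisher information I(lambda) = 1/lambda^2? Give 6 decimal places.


Fisher information for exponential: I(lambda) = 1/lambda^2.
lambda = 40, lambda^2 = 1600.
I = 1/1600 = 0.000625

0.000625


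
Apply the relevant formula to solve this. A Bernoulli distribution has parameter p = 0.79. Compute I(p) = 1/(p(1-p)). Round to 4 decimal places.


For Bernoulli(p), Fisher information is I(p) = 1/(p*(1-p)).
p = 0.79, 1-p = 0.21.
p*(1-p) = 0.1659.
I(p) = 1/0.1659 = 6.0277

6.0277


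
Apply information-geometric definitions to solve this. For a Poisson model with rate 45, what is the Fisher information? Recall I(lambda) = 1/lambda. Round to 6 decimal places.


Fisher information for Poisson: I(lambda) = 1/lambda.
lambda = 45.
I(lambda) = 1/45 = 0.022222

0.022222


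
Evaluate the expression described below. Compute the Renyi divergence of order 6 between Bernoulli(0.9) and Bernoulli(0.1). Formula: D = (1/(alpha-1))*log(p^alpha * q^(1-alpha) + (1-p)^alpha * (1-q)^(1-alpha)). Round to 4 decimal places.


Renyi divergence of order alpha between Bernoulli distributions:
D = (1/(alpha-1))*log(p^alpha * q^(1-alpha) + (1-p)^alpha * (1-q)^(1-alpha)).
alpha = 6, p = 0.9, q = 0.1.
p^alpha * q^(1-alpha) = 0.9^6 * 0.1^-5 = 53144.1.
(1-p)^alpha * (1-q)^(1-alpha) = 0.1^6 * 0.9^-5 = 2e-06.
sum = 53144.1 + 2e-06 = 53144.100002.
D = (1/5)*log(53144.100002) = 2.1762

2.1762


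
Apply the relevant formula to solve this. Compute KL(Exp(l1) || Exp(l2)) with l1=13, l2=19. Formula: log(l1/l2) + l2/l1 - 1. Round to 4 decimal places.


KL divergence for exponential family:
KL = log(l1/l2) + l2/l1 - 1.
log(13/19) = -0.37949.
19/13 = 1.461538.
KL = -0.37949 + 1.461538 - 1 = 0.0820

0.0820


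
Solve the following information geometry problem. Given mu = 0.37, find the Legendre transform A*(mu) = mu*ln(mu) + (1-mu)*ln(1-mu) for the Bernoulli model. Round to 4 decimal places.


Legendre transform for Bernoulli:
A*(mu) = mu*log(mu) + (1-mu)*log(1-mu).
mu = 0.37, 1-mu = 0.63.
mu*log(mu) = 0.37*log(0.37) = -0.367873.
(1-mu)*log(1-mu) = 0.63*log(0.63) = -0.291082.
A* = -0.367873 + -0.291082 = -0.6590

-0.6590


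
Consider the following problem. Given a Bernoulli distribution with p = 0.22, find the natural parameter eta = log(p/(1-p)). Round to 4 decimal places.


Natural parameter for Bernoulli: eta = log(p/(1-p)).
p = 0.22, 1-p = 0.78.
p/(1-p) = 0.282051.
eta = log(0.282051) = -1.2657

-1.2657


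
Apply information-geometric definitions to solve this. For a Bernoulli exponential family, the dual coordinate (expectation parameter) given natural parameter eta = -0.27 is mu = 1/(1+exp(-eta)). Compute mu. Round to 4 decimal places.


Dual coordinate (expectation parameter) for Bernoulli:
mu = 1/(1+exp(-eta)).
eta = -0.27.
exp(-eta) = exp(0.27) = 1.309964.
mu = 1/(1+1.309964) = 0.4329

0.4329


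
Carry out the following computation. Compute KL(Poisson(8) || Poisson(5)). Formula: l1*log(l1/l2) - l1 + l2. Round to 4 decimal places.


KL divergence for Poisson:
KL = l1*log(l1/l2) - l1 + l2.
l1 = 8, l2 = 5.
log(8/5) = 0.470004.
l1*log(l1/l2) = 8 * 0.470004 = 3.760029.
KL = 3.760029 - 8 + 5 = 0.7600

0.7600


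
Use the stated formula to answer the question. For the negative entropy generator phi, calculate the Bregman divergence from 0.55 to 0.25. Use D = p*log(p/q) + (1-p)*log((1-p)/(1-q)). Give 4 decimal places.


Bregman divergence with negative entropy generator:
D = p*log(p/q) + (1-p)*log((1-p)/(1-q)).
p = 0.55, q = 0.25.
p*log(p/q) = 0.55*log(0.55/0.25) = 0.433652.
(1-p)*log((1-p)/(1-q)) = 0.45*log(0.45/0.75) = -0.229872.
D = 0.433652 + -0.229872 = 0.2038

0.2038


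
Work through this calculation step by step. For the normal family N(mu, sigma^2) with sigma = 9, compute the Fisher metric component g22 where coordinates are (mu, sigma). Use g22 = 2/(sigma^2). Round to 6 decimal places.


For the 2-parameter normal family, the Fisher metric has:
  g11 = 1/sigma^2, g22 = 2/sigma^2.
sigma = 9, sigma^2 = 81.
g22 = 0.024691

0.024691


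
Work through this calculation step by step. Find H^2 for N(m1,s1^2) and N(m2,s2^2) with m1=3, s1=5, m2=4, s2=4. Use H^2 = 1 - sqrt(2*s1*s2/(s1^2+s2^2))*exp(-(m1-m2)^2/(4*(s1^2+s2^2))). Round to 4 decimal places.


Squared Hellinger distance for Gaussians:
H^2 = 1 - sqrt(2*s1*s2/(s1^2+s2^2)) * exp(-(m1-m2)^2/(4*(s1^2+s2^2))).
s1^2 = 25, s2^2 = 16, s1^2+s2^2 = 41.
sqrt(2*5*4/(41)) = 0.98773.
(m1-m2)^2 = (-1)^2 = 1.
exp(-1/(4*41)) = exp(-0.006098) = 0.993921.
H^2 = 1 - 0.98773*0.993921 = 0.0183

0.0183


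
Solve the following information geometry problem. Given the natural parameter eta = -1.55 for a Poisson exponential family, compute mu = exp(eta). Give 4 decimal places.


Expectation parameter for Poisson exponential family:
mu = exp(eta).
eta = -1.55.
mu = exp(-1.55) = 0.2122

0.2122


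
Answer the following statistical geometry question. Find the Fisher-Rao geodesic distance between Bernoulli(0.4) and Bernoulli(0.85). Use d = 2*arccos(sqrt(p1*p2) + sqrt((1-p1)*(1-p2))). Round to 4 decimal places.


Geodesic distance on Bernoulli manifold:
d(p1,p2) = 2*arccos(sqrt(p1*p2) + sqrt((1-p1)*(1-p2))).
sqrt(p1*p2) = sqrt(0.4*0.85) = 0.583095.
sqrt((1-p1)*(1-p2)) = sqrt(0.6*0.15) = 0.3.
arg = 0.583095 + 0.3 = 0.883095.
d = 2*arccos(0.883095) = 0.9768

0.9768


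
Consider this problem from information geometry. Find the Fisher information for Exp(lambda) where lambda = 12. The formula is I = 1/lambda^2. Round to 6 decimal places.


Fisher information for exponential: I(lambda) = 1/lambda^2.
lambda = 12, lambda^2 = 144.
I = 1/144 = 0.006944

0.006944


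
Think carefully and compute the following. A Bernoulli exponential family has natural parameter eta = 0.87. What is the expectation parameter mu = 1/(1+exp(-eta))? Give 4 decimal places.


Dual coordinate (expectation parameter) for Bernoulli:
mu = 1/(1+exp(-eta)).
eta = 0.87.
exp(-eta) = exp(-0.87) = 0.418952.
mu = 1/(1+0.418952) = 0.7047

0.7047


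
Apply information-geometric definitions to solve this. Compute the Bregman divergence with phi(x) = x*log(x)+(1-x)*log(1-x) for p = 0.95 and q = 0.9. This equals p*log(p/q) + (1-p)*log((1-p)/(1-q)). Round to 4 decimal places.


Bregman divergence with negative entropy generator:
D = p*log(p/q) + (1-p)*log((1-p)/(1-q)).
p = 0.95, q = 0.9.
p*log(p/q) = 0.95*log(0.95/0.9) = 0.051364.
(1-p)*log((1-p)/(1-q)) = 0.05*log(0.05/0.1) = -0.034657.
D = 0.051364 + -0.034657 = 0.0167

0.0167


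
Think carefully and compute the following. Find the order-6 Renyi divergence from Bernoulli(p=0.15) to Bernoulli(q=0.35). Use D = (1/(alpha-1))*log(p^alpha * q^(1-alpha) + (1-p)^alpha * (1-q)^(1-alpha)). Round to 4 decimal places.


Renyi divergence of order alpha between Bernoulli distributions:
D = (1/(alpha-1))*log(p^alpha * q^(1-alpha) + (1-p)^alpha * (1-q)^(1-alpha)).
alpha = 6, p = 0.15, q = 0.35.
p^alpha * q^(1-alpha) = 0.15^6 * 0.35^-5 = 0.002169.
(1-p)^alpha * (1-q)^(1-alpha) = 0.85^6 * 0.65^-5 = 3.250475.
sum = 0.002169 + 3.250475 = 3.252643.
D = (1/5)*log(3.252643) = 0.2359

0.2359


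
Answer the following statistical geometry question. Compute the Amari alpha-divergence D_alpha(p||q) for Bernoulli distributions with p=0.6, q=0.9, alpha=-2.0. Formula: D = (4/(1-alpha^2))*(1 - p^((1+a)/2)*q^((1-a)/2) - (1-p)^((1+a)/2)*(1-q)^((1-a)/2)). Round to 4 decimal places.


Amari alpha-divergence:
D = (4/(1-alpha^2))*(1 - p^((1+a)/2)*q^((1-a)/2) - (1-p)^((1+a)/2)*(1-q)^((1-a)/2)).
alpha = -2.0, p = 0.6, q = 0.9.
e1 = (1+alpha)/2 = -0.5, e2 = (1-alpha)/2 = 1.5.
t1 = p^e1 * q^e2 = 0.6^-0.5 * 0.9^1.5 = 1.10227.
t2 = (1-p)^e1 * (1-q)^e2 = 0.4^-0.5 * 0.1^1.5 = 0.05.
4/(1-alpha^2) = -1.333333.
D = -1.333333*(1 - 1.10227 - 0.05) = 0.2030

0.2030


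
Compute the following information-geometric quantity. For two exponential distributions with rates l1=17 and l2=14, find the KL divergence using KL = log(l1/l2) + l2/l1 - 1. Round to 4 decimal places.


KL divergence for exponential family:
KL = log(l1/l2) + l2/l1 - 1.
log(17/14) = 0.194156.
14/17 = 0.823529.
KL = 0.194156 + 0.823529 - 1 = 0.0177

0.0177


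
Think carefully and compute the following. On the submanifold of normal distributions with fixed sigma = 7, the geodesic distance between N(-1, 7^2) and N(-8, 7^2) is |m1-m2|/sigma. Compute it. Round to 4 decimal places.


On the fixed-variance normal subfamily, geodesic distance = |m1-m2|/sigma.
|-1 - -8| = 7.
sigma = 7.
d = 7/7 = 1.0000

1.0000


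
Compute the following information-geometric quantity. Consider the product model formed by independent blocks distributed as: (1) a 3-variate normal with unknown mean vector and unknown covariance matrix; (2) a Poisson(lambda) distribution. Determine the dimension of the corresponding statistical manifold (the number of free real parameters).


The dimension of a statistical manifold equals the number of free
(independent) real parameters of the model. For a product of independent
blocks the parameter counts add.
- 3-variate normal: 3 (mean) + 3*4/2 = 6 (symmetric covariance) = 9.
- Poisson (lambda): 1.
Total = 9 + 1 = 10.
Dimension = 10

10


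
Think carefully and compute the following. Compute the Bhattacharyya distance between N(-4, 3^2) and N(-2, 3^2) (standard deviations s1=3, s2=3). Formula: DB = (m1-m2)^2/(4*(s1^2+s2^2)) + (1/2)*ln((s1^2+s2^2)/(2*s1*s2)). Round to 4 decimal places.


Bhattacharyya distance between two Gaussians:
DB = (m1-m2)^2/(4*(s1^2+s2^2)) + (1/2)*ln((s1^2+s2^2)/(2*s1*s2)).
(m1-m2)^2 = (-2)^2 = 4.
s1^2+s2^2 = 9 + 9 = 18.
term1 = 4/72 = 0.055556.
term2 = 0.5*ln(18/18.0) = 0.0.
DB = 0.055556 + 0.0 = 0.0556

0.0556


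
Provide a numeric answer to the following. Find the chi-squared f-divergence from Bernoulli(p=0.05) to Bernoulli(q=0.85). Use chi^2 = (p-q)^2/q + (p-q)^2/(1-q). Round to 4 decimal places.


Chi-squared divergence between Bernoulli distributions:
chi^2 = (p-q)^2/q + (p-q)^2/(1-q).
p = 0.05, q = 0.85, p-q = -0.8.
(p-q)^2 = 0.64.
term1 = 0.64/0.85 = 0.752941.
term2 = 0.64/0.15 = 4.266667.
chi^2 = 0.752941 + 4.266667 = 5.0196

5.0196


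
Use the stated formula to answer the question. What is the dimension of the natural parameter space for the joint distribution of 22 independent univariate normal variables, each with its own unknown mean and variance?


Exponential family dimension calculation:
Each univariate normal has two natural parameters (mu/sigma^2 and -1/(2 sigma^2)).
With 22 independent components, dim = 2 * 22 = 44.

44


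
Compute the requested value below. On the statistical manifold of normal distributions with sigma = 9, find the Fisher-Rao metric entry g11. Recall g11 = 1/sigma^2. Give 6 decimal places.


For the 2-parameter normal family, the Fisher metric has:
  g11 = 1/sigma^2, g22 = 2/sigma^2.
sigma = 9, sigma^2 = 81.
g11 = 0.012346

0.012346


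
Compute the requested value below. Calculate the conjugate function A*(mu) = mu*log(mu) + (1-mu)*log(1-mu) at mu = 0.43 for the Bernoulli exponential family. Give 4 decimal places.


Legendre transform for Bernoulli:
A*(mu) = mu*log(mu) + (1-mu)*log(1-mu).
mu = 0.43, 1-mu = 0.57.
mu*log(mu) = 0.43*log(0.43) = -0.362907.
(1-mu)*log(1-mu) = 0.57*log(0.57) = -0.320408.
A* = -0.362907 + -0.320408 = -0.6833

-0.6833


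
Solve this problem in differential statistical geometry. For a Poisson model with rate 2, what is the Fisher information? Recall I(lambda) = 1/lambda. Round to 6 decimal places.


Fisher information for Poisson: I(lambda) = 1/lambda.
lambda = 2.
I(lambda) = 1/2 = 0.500000

0.500000


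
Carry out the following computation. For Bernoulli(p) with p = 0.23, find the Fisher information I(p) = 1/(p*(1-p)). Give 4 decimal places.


For Bernoulli(p), Fisher information is I(p) = 1/(p*(1-p)).
p = 0.23, 1-p = 0.77.
p*(1-p) = 0.1771.
I(p) = 1/0.1771 = 5.6465

5.6465


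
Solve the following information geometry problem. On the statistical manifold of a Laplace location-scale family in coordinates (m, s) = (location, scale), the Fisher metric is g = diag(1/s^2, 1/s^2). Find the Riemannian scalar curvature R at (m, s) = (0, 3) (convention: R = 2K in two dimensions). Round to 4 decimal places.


The metric has the form g = (A dm^2 + B ds^2)/s^2 with A = 1, B = 1.
Substitute u = sqrt(A/B)*m: g = B*(du^2 + ds^2)/s^2, i.e. B times the
Poincare upper half-plane metric, which has constant Gaussian curvature -1.
Scaling a 2D metric by a constant c divides the Gaussian curvature by c,
so K = -1/B = -1/(1) = -1.0000 everywhere (the point (m, s) = (0, 3) is irrelevant:
the curvature is constant).
Scalar curvature in dimension 2: R = 2K = -2/(1) = -2.0000.

-2.0000


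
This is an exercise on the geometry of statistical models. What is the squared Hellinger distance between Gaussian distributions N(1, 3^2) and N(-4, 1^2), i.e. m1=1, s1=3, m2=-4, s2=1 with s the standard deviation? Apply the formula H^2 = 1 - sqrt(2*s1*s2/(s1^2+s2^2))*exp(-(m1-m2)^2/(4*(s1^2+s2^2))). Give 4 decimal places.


Squared Hellinger distance for Gaussians:
H^2 = 1 - sqrt(2*s1*s2/(s1^2+s2^2)) * exp(-(m1-m2)^2/(4*(s1^2+s2^2))).
s1^2 = 9, s2^2 = 1, s1^2+s2^2 = 10.
sqrt(2*3*1/(10)) = 0.774597.
(m1-m2)^2 = (5)^2 = 25.
exp(-25/(4*10)) = exp(-0.625) = 0.535261.
H^2 = 1 - 0.774597*0.535261 = 0.5854

0.5854


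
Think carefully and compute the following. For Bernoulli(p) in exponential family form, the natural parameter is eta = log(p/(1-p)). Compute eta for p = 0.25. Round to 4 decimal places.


Natural parameter for Bernoulli: eta = log(p/(1-p)).
p = 0.25, 1-p = 0.75.
p/(1-p) = 0.333333.
eta = log(0.333333) = -1.0986

-1.0986


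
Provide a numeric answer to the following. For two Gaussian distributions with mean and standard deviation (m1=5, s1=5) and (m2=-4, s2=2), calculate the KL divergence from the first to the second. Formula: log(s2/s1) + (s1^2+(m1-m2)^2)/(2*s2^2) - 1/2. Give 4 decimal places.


KL divergence between normal distributions:
KL = log(s2/s1) + (s1^2 + (m1-m2)^2)/(2*s2^2) - 1/2.
log(2/5) = -0.916291.
(5^2 + (5--4)^2)/(2*2^2) = (25 + 81)/8 = 13.25.
KL = -0.916291 + 13.25 - 0.5 = 11.8337

11.8337


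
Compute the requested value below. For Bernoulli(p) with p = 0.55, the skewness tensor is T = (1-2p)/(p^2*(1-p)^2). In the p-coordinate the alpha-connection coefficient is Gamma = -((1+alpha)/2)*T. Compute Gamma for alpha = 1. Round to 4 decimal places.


Skewness (Amari-Chentsov) tensor: T = (1-2p)/(p^2*(1-p)^2).
p = 0.55, 1-2p = -0.1, p^2 = 0.3025, (1-p)^2 = 0.2025.
T = -0.1/(0.3025 * 0.2025) = -1.632486.
In the p-coordinate, Gamma^(alpha) = Gamma^(0) - (alpha/2)*T with Gamma^(0) = (1/2)*g'(p) = -T/2,
so Gamma^(alpha) = -((1+alpha)/2)*T.
alpha = 1, -(1+alpha)/2 = -1.0.
Gamma = -1.0 * -1.632486 = 1.6325

1.6325


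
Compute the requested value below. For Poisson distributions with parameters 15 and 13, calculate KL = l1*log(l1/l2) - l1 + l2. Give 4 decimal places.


KL divergence for Poisson:
KL = l1*log(l1/l2) - l1 + l2.
l1 = 15, l2 = 13.
log(15/13) = 0.143101.
l1*log(l1/l2) = 15 * 0.143101 = 2.146513.
KL = 2.146513 - 15 + 13 = 0.1465

0.1465


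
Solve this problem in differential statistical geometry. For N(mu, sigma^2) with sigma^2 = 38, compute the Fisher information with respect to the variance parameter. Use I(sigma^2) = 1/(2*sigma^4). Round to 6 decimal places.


Fisher information for variance: I(sigma^2) = 1/(2*sigma^4).
sigma^2 = 38, so sigma^4 = 1444.
I = 1/(2*1444) = 1/2888 = 0.000346

0.000346


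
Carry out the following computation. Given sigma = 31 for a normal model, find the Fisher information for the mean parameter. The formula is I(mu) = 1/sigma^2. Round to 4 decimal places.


The Fisher information for the mean of a normal distribution is I(mu) = 1/sigma^2.
sigma = 31, so sigma^2 = 961.
I(mu) = 1/961 = 0.0010

0.0010


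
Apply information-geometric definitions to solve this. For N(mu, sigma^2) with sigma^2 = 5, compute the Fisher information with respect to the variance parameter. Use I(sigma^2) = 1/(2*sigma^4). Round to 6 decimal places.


Fisher information for variance: I(sigma^2) = 1/(2*sigma^4).
sigma^2 = 5, so sigma^4 = 25.
I = 1/(2*25) = 1/50 = 0.020000

0.020000


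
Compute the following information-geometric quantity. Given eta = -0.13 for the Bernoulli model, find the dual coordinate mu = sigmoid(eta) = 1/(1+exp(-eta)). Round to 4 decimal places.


Dual coordinate (expectation parameter) for Bernoulli:
mu = 1/(1+exp(-eta)).
eta = -0.13.
exp(-eta) = exp(0.13) = 1.138828.
mu = 1/(1+1.138828) = 0.4675

0.4675


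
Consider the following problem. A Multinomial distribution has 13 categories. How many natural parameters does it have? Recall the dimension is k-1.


Exponential family dimension calculation:
For Multinomial with k=13 categories, dim = k-1 = 12.

12


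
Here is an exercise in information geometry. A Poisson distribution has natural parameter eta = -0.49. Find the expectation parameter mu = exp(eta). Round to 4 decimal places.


Expectation parameter for Poisson exponential family:
mu = exp(eta).
eta = -0.49.
mu = exp(-0.49) = 0.6126

0.6126


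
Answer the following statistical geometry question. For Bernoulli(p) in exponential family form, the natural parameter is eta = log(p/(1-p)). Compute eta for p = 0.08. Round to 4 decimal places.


Natural parameter for Bernoulli: eta = log(p/(1-p)).
p = 0.08, 1-p = 0.92.
p/(1-p) = 0.086957.
eta = log(0.086957) = -2.4423

-2.4423


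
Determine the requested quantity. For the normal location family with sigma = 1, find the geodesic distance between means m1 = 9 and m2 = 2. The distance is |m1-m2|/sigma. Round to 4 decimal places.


On the fixed-variance normal subfamily, geodesic distance = |m1-m2|/sigma.
|9 - 2| = 7.
sigma = 1.
d = 7/1 = 7.0000

7.0000


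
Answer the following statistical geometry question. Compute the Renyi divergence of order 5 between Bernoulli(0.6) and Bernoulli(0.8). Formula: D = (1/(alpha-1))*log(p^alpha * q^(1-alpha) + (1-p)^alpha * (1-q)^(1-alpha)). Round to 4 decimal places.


Renyi divergence of order alpha between Bernoulli distributions:
D = (1/(alpha-1))*log(p^alpha * q^(1-alpha) + (1-p)^alpha * (1-q)^(1-alpha)).
alpha = 5, p = 0.6, q = 0.8.
p^alpha * q^(1-alpha) = 0.6^5 * 0.8^-4 = 0.189844.
(1-p)^alpha * (1-q)^(1-alpha) = 0.4^5 * 0.2^-4 = 6.4.
sum = 0.189844 + 6.4 = 6.589844.
D = (1/4)*log(6.589844) = 0.4714

0.4714


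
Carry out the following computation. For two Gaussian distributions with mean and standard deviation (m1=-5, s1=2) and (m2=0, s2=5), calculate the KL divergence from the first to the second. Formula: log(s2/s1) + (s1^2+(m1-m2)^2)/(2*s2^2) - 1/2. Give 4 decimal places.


KL divergence between normal distributions:
KL = log(s2/s1) + (s1^2 + (m1-m2)^2)/(2*s2^2) - 1/2.
log(5/2) = 0.916291.
(2^2 + (-5-0)^2)/(2*5^2) = (4 + 25)/50 = 0.58.
KL = 0.916291 + 0.58 - 0.5 = 0.9963

0.9963


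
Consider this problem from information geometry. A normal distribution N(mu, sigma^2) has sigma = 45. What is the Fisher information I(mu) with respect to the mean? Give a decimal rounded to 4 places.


The Fisher information for the mean of a normal distribution is I(mu) = 1/sigma^2.
sigma = 45, so sigma^2 = 2025.
I(mu) = 1/2025 = 0.0005

0.0005
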